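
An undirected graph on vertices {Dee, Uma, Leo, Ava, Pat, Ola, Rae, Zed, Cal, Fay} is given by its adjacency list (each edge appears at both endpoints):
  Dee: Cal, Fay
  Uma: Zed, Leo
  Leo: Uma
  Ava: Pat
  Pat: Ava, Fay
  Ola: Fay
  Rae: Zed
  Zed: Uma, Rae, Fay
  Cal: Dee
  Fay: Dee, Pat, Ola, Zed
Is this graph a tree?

Yes

|V| = 10, |E| = 9.
Connected and |E| = |V| - 1, which characterizes a tree.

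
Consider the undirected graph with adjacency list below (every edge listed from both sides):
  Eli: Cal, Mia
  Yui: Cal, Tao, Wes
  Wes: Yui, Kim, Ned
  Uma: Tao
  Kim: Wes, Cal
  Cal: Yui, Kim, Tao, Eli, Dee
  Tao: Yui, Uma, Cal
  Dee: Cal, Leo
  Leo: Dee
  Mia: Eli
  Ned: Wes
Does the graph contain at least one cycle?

The graph has 11 vertices, 12 edges, and 1 connected component.
Since 12 > 11 - 1, a cycle must exist; for instance Cal-Tao-Yui-Wes-Kim-Cal.

Yes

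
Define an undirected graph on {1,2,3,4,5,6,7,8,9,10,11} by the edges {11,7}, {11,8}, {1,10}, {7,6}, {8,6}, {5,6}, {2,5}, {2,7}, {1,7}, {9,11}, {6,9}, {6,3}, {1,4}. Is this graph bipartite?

Partition the vertices as {3, 4, 5, 7, 8, 9, 10} vs {1, 2, 6, 11}. Each listed edge has one endpoint in each part, so the graph is bipartite.

Yes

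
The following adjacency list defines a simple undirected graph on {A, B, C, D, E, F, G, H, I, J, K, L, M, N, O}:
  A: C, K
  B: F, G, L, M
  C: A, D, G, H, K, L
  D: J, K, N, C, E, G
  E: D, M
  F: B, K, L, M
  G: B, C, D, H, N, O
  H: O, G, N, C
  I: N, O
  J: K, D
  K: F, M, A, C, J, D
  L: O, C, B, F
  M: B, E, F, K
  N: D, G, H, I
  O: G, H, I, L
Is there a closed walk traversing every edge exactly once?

Yes

Degrees: A:2, B:4, C:6, D:6, E:2, F:4, G:6, H:4, I:2, J:2, K:6, L:4, M:4, N:4, O:4
Every vertex has even degree and the edges form a single connected piece, so an Eulerian circuit exists.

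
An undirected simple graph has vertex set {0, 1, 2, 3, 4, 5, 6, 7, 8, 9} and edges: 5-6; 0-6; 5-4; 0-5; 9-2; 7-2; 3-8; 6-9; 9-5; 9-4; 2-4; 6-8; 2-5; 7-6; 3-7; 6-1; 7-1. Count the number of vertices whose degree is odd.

Degrees: 0:2, 1:2, 2:4, 3:2, 4:3, 5:5, 6:6, 7:4, 8:2, 9:4
Odd-degree vertices: 4, 5.

2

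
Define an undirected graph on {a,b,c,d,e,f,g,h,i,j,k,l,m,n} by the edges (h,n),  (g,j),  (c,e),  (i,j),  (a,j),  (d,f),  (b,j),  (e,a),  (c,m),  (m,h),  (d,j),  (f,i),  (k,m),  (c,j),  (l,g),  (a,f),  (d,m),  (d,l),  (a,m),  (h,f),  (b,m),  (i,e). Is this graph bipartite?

Yes

Color {e, f, j, l, m, n} black and {a, b, c, d, g, h, i, k} white. No edge joins two same-colored vertices, so the graph is bipartite.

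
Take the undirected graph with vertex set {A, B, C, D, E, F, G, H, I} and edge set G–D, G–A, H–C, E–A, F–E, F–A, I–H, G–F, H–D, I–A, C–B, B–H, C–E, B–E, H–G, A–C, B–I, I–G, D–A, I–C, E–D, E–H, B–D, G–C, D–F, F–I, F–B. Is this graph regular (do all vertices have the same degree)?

Degrees: A:6, B:6, C:6, D:6, E:6, F:6, G:6, H:6, I:6
All degrees equal 6; the graph is regular.

Yes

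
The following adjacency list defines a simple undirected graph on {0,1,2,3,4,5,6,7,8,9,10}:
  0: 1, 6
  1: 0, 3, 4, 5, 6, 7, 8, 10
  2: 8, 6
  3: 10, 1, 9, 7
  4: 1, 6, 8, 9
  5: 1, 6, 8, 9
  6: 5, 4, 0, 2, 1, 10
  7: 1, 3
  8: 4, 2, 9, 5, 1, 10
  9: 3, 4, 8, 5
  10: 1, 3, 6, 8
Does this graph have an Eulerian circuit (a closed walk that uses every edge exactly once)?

Yes

Degrees: 0:2, 1:8, 2:2, 3:4, 4:4, 5:4, 6:6, 7:2, 8:6, 9:4, 10:4
Every vertex has even degree and the edges form a single connected piece, so an Eulerian circuit exists.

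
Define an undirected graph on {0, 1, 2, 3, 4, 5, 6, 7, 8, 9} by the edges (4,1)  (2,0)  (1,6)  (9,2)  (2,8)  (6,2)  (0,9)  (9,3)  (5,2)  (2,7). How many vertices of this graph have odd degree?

Degrees: 0:2, 1:2, 2:6, 3:1, 4:1, 5:1, 6:2, 7:1, 8:1, 9:3
Odd-degree vertices: 3, 4, 5, 7, 8, 9.

6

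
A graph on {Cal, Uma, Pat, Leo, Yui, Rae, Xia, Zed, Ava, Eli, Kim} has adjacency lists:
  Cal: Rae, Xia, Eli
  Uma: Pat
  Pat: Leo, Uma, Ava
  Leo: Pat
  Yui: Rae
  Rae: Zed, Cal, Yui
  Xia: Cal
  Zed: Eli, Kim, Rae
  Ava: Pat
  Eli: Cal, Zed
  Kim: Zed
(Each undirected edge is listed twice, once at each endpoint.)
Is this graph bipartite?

A valid 2-coloring puts {Pat, Rae, Xia, Eli, Kim} on one side and {Cal, Uma, Leo, Yui, Zed, Ava} on the other; every edge crosses between the two sides.

Yes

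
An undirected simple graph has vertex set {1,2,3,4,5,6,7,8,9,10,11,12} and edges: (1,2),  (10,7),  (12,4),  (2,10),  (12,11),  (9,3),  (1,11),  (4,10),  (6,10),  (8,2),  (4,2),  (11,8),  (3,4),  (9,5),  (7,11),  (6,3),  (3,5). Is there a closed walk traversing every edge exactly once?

Degrees: 1:2, 2:4, 3:4, 4:4, 5:2, 6:2, 7:2, 8:2, 9:2, 10:4, 11:4, 12:2
All degrees are even and the non-isolated vertices are connected — an Eulerian circuit exists.

Yes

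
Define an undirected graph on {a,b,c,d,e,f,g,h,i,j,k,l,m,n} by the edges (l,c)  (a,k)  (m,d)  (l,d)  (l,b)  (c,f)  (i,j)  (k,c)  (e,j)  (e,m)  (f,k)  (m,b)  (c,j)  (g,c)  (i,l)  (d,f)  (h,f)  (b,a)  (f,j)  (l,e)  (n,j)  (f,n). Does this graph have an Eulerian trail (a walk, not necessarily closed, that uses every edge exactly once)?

Degrees: a:2, b:3, c:5, d:3, e:3, f:6, g:1, h:1, i:2, j:5, k:3, l:5, m:3, n:2
Odd-degree vertices: b, c, d, e, g, h, j, k, l, m (10 total).
With 10 odd-degree vertices (more than two), no single trail can use every edge.

No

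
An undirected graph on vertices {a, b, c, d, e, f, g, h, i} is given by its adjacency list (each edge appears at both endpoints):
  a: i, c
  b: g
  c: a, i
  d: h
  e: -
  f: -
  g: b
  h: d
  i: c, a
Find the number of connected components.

Component: {e}
Component: {f}
Component: {b, g}
Component: {d, h}
Component: {a, c, i}

5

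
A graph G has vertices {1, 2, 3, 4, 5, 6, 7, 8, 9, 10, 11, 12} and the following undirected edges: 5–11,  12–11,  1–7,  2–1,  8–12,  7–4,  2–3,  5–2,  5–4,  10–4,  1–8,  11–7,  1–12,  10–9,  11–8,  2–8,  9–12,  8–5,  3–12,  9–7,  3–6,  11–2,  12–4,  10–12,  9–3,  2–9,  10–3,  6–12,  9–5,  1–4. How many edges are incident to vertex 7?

4

Neighbors of 7: 1, 4, 9, 11.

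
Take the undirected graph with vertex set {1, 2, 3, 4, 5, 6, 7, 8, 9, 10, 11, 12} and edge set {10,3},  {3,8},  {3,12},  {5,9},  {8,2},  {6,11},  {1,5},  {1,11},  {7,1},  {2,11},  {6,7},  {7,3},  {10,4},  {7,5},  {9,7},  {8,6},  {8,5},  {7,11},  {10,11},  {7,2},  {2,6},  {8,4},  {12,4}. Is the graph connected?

Yes

Starting from 1 and exploring outward reaches every vertex (1, 7, 11, 5, 3, 9, 6, 2, 10, 8, 12, 4); the graph is connected.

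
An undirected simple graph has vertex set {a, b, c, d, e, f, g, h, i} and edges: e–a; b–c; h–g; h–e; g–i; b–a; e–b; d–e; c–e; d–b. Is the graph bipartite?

d-b-e-d is an odd cycle (length 3), and a bipartite graph can contain only even cycles.

No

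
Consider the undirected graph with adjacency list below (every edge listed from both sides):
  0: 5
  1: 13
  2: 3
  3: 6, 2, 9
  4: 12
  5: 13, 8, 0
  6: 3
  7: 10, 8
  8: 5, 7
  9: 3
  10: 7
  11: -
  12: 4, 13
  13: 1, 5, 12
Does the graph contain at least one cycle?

|V| = 14, |E| = 11, number of components = 3.
A forest on 14 vertices with 3 components has exactly 11 edges, which matches — so no cycle.

No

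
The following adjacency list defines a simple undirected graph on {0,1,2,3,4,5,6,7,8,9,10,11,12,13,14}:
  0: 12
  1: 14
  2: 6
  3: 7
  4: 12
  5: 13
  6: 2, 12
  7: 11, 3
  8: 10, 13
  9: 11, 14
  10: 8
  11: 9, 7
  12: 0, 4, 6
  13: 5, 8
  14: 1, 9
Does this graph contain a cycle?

No

The graph has 15 vertices, 12 edges, and 3 connected components.
A forest on 15 vertices with 3 components has exactly 12 edges, which matches — so no cycle.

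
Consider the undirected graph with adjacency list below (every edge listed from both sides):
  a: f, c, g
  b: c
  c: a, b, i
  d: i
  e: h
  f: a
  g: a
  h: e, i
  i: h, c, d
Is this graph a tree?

|V| = 9, |E| = 8.
Connected and |E| = |V| - 1, which characterizes a tree.

Yes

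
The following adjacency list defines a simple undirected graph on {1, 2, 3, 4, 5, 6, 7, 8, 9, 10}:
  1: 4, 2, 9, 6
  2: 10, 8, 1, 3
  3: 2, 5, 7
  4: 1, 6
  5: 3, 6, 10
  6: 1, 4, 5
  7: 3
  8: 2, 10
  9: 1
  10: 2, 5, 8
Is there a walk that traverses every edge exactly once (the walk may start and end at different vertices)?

Degrees: 1:4, 2:4, 3:3, 4:2, 5:3, 6:3, 7:1, 8:2, 9:1, 10:3
Odd-degree vertices: 3, 5, 6, 7, 9, 10 (6 total).
An Eulerian trail requires 0 or 2 odd-degree vertices; here there are 6.

No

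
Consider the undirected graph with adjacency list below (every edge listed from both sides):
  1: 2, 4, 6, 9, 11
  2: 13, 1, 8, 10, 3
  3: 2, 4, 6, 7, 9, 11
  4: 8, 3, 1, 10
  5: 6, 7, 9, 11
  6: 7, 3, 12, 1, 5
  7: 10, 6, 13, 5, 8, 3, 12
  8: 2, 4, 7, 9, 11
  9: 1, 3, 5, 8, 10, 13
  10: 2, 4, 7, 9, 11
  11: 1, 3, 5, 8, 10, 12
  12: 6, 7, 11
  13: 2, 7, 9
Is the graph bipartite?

No

7-6-5-7 is an odd cycle (length 3), and a bipartite graph can contain only even cycles.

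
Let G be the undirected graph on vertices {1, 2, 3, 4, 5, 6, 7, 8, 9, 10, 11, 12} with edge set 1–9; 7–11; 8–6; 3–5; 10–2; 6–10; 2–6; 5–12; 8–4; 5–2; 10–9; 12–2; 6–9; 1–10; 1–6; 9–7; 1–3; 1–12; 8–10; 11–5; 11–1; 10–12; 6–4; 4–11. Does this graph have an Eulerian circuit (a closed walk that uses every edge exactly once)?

No

Degrees: 1:6, 2:4, 3:2, 4:3, 5:4, 6:6, 7:2, 8:3, 9:4, 10:6, 11:4, 12:4
4, 8 have odd degree; an Eulerian circuit needs every degree to be even, so none exists.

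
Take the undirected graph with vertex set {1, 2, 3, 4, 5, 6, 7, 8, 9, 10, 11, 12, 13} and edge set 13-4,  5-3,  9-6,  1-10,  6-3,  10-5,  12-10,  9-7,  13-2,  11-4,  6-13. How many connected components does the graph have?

2

Component: {8}
Component: {1, 2, 3, 4, 5, 6, 7, 9, 10, 11, 12, 13}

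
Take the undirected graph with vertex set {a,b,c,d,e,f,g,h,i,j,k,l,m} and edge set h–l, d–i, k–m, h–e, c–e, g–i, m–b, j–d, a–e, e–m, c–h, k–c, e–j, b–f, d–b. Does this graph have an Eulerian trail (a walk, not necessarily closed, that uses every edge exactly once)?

Degrees: a:1, b:3, c:3, d:3, e:5, f:1, g:1, h:3, i:2, j:2, k:2, l:1, m:3
Odd-degree vertices: a, b, c, d, e, f, g, h, l, m (10 total).
An Eulerian trail requires 0 or 2 odd-degree vertices; here there are 10.

No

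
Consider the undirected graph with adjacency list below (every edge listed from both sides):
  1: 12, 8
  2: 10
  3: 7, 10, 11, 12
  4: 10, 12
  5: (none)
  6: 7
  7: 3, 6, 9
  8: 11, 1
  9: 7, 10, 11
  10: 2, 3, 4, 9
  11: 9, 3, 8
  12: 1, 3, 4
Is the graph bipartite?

No

1-8-11-3-12-1 is an odd cycle (length 5), and a bipartite graph can contain only even cycles.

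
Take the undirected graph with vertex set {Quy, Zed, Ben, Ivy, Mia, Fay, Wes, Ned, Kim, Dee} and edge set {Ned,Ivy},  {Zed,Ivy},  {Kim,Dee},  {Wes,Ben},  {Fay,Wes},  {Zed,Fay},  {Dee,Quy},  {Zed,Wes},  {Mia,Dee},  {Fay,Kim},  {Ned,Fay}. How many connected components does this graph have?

Component: {Quy, Zed, Ben, Ivy, Mia, Fay, Wes, Ned, Kim, Dee}

1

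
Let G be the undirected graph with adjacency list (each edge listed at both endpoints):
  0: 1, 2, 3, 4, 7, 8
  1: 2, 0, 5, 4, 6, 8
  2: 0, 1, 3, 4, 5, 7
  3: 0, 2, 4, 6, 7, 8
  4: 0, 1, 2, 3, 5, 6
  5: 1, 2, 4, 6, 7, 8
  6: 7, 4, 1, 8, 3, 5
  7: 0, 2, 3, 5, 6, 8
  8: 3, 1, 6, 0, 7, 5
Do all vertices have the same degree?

Yes

Degrees: 0:6, 1:6, 2:6, 3:6, 4:6, 5:6, 6:6, 7:6, 8:6
Every vertex has degree 6, so the graph is 6-regular.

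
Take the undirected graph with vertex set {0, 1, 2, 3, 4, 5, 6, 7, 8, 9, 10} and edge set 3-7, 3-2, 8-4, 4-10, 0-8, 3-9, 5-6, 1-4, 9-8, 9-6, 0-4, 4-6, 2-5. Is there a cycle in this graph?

Yes

The graph has 11 vertices, 13 edges, and 1 connected component.
Since 13 > 11 - 1, a cycle must exist; for instance 8-9-3-2-5-6-4-8.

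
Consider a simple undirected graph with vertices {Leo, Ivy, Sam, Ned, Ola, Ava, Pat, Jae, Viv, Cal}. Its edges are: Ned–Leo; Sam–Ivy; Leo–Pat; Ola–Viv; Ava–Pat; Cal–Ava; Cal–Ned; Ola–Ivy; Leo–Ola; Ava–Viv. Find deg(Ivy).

2

Neighbors of Ivy: Sam, Ola.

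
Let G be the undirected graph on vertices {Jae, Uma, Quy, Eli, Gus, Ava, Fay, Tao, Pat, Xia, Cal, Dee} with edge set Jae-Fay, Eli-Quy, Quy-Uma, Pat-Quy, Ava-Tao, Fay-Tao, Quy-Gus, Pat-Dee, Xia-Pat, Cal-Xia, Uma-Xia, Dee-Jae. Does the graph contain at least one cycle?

Yes

|V| = 12, |E| = 12, number of components = 1.
Since 12 > 12 - 1, a cycle must exist; for instance Pat-Xia-Uma-Quy-Pat.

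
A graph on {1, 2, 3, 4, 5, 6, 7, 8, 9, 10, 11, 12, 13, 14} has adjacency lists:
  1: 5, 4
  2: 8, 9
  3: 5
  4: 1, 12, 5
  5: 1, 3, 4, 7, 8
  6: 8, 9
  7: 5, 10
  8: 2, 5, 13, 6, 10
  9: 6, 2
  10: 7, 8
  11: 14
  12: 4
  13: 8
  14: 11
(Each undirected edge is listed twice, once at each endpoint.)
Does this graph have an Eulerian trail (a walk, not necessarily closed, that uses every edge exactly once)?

Degrees: 1:2, 2:2, 3:1, 4:3, 5:5, 6:2, 7:2, 8:5, 9:2, 10:2, 11:1, 12:1, 13:1, 14:1
Odd-degree vertices: 3, 4, 5, 8, 11, 12, 13, 14 (8 total).
With 8 odd-degree vertices (more than two), no single trail can use every edge.

No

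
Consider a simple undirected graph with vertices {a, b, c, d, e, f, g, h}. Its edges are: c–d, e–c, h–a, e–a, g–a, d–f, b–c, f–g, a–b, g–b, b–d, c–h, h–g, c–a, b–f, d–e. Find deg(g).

Neighbors of g: a, b, f, h.

4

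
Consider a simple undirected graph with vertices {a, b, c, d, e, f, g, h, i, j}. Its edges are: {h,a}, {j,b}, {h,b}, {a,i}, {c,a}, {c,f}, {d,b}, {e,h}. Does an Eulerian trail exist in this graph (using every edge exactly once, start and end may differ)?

Degrees: a:3, b:3, c:2, d:1, e:1, f:1, g:0, h:3, i:1, j:1
Odd-degree vertices: a, b, d, e, f, h, i, j (8 total).
With 8 odd-degree vertices (more than two), no single trail can use every edge.

No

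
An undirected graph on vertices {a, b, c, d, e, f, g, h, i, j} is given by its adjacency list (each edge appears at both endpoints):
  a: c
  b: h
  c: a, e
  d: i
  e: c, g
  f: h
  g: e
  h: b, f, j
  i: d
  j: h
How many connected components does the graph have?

3

Component: {d, i}
Component: {a, c, e, g}
Component: {b, f, h, j}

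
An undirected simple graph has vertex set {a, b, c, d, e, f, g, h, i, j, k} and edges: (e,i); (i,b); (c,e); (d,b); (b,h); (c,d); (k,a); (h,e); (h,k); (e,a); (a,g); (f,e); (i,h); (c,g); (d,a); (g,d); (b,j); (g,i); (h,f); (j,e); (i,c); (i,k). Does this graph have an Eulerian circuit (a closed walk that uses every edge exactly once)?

No

Degrees: a:4, b:4, c:4, d:4, e:6, f:2, g:4, h:5, i:6, j:2, k:3
h, k have odd degree; an Eulerian circuit needs every degree to be even, so none exists.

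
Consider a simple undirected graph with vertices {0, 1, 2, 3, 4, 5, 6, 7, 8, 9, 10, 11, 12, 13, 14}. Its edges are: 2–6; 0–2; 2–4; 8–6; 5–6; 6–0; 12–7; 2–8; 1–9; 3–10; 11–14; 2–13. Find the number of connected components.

Component: {1, 9}
Component: {3, 10}
Component: {7, 12}
Component: {11, 14}
Component: {0, 2, 4, 5, 6, 8, 13}

5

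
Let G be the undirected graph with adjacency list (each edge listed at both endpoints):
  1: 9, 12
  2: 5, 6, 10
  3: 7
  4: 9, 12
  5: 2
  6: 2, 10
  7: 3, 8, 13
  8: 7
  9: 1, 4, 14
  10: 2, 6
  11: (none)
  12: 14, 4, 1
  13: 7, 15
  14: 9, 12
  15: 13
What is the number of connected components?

Component: {11}
Component: {2, 5, 6, 10}
Component: {1, 4, 9, 12, 14}
Component: {3, 7, 8, 13, 15}

4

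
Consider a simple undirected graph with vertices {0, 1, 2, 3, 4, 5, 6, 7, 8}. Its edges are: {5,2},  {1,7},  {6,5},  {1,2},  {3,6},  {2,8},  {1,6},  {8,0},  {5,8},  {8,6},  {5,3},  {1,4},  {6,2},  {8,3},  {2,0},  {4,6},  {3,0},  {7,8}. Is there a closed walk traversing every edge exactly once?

No

Degrees: 0:3, 1:4, 2:5, 3:4, 4:2, 5:4, 6:6, 7:2, 8:6
0, 2 have odd degree; an Eulerian circuit needs every degree to be even, so none exists.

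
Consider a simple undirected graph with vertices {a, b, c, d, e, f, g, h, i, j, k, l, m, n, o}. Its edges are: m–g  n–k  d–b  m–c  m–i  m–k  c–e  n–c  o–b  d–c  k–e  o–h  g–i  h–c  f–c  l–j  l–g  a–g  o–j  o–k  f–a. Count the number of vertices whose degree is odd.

0

Degrees: a:2, b:2, c:6, d:2, e:2, f:2, g:4, h:2, i:2, j:2, k:4, l:2, m:4, n:2, o:4
Odd-degree vertices: none.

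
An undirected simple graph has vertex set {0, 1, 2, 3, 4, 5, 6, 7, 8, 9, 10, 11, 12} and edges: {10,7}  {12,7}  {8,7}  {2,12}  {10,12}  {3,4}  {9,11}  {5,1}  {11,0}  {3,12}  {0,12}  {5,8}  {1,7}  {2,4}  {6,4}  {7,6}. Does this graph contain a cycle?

Yes

The graph has 13 vertices, 16 edges, and 1 connected component.
Since 16 > 13 - 1, a cycle must exist; for instance 7-1-5-8-7.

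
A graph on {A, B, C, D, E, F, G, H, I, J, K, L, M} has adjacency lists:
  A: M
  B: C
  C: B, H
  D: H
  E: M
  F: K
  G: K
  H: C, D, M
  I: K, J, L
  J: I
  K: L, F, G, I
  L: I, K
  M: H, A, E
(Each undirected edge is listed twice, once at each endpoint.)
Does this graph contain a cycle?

The graph has 13 vertices, 12 edges, and 2 connected components.
One cycle is K-L-I-K.

Yes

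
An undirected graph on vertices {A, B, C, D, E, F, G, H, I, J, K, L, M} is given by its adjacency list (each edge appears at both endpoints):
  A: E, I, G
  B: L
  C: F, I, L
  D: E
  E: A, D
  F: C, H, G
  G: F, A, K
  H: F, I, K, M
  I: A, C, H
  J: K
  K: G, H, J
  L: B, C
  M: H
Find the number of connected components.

1

Component: {A, B, C, D, E, F, G, H, I, J, K, L, M}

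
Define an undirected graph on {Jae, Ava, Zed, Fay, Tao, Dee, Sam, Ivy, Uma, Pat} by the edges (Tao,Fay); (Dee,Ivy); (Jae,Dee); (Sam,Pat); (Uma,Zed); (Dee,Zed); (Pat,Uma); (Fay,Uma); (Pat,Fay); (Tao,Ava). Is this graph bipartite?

Fay-Uma-Pat-Fay is an odd cycle (length 3), and a bipartite graph can contain only even cycles.

No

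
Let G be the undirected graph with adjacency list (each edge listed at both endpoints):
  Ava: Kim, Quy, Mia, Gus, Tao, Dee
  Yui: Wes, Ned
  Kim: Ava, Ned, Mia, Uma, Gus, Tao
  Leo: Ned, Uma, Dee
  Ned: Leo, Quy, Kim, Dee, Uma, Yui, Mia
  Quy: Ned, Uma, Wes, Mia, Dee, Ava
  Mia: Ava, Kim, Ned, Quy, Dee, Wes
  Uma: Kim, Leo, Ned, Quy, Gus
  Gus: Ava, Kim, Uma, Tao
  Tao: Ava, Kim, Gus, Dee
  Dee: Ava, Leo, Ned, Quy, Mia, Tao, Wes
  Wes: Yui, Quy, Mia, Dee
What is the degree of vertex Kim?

Neighbors of Kim: Ava, Ned, Mia, Uma, Gus, Tao.

6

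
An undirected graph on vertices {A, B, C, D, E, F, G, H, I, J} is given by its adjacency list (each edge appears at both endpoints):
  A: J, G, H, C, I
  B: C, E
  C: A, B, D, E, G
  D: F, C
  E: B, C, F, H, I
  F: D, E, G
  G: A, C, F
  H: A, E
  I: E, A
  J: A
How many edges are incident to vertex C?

Neighbors of C: A, B, D, E, G.

5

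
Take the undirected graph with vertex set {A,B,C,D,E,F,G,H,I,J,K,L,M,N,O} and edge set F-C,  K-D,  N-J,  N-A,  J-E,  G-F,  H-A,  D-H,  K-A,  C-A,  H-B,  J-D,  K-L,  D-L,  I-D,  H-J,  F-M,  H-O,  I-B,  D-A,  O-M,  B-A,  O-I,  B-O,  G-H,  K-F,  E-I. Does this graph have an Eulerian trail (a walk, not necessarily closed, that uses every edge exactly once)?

Degrees: A:6, B:4, C:2, D:6, E:2, F:4, G:2, H:6, I:4, J:4, K:4, L:2, M:2, N:2, O:4
Odd-degree vertices: none (0 total).
With 0 odd-degree vertices and all edges in one connected piece, an Eulerian trail exists.

Yes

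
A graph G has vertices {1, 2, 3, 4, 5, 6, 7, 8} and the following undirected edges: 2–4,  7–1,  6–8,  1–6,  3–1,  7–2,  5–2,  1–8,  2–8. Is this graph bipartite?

No

The cycle 1-6-8-1 has length 3, which is odd, so the graph is not bipartite.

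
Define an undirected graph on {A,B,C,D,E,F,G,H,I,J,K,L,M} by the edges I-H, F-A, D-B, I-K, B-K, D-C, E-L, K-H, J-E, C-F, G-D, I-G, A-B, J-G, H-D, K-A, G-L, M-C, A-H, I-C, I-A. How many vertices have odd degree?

Degrees: A:5, B:3, C:4, D:4, E:2, F:2, G:4, H:4, I:5, J:2, K:4, L:2, M:1
Odd-degree vertices: A, B, I, M.

4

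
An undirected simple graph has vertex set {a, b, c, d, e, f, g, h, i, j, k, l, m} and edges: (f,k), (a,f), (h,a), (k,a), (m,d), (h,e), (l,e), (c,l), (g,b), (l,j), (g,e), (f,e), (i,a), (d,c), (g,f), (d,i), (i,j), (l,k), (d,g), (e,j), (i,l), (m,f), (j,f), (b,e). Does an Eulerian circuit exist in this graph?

Degrees: a:4, b:2, c:2, d:4, e:6, f:6, g:4, h:2, i:4, j:4, k:3, l:5, m:2
Vertices with odd degree: k, l. An Eulerian circuit requires all degrees even.

No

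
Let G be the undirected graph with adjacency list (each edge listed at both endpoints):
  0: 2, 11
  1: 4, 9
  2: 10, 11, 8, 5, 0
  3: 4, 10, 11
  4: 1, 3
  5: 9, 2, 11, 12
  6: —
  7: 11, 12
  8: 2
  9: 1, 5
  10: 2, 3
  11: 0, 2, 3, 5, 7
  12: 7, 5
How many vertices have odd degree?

4

Degrees: 0:2, 1:2, 2:5, 3:3, 4:2, 5:4, 6:0, 7:2, 8:1, 9:2, 10:2, 11:5, 12:2
Odd-degree vertices: 2, 3, 8, 11.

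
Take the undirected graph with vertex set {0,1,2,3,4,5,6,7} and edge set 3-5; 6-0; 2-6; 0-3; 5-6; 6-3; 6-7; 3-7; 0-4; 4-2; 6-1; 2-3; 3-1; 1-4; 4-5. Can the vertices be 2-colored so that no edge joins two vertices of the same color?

No

3-6-7-3 is an odd cycle (length 3), and a bipartite graph can contain only even cycles.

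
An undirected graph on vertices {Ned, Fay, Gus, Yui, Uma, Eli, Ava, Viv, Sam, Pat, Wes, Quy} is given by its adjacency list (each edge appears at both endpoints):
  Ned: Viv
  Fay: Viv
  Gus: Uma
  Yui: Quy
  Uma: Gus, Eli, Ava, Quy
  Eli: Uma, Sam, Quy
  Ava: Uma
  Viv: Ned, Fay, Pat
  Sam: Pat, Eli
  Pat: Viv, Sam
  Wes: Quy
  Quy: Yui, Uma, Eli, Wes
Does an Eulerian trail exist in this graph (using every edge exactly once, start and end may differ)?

Degrees: Ned:1, Fay:1, Gus:1, Yui:1, Uma:4, Eli:3, Ava:1, Viv:3, Sam:2, Pat:2, Wes:1, Quy:4
Odd-degree vertices: Ned, Fay, Gus, Yui, Eli, Ava, Viv, Wes (8 total).
With 8 odd-degree vertices (more than two), no single trail can use every edge.

No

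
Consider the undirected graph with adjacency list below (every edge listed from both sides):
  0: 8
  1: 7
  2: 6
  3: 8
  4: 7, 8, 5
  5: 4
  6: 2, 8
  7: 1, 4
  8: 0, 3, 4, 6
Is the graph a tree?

|V| = 9, |E| = 8.
Connected and |E| = |V| - 1, which characterizes a tree.

Yes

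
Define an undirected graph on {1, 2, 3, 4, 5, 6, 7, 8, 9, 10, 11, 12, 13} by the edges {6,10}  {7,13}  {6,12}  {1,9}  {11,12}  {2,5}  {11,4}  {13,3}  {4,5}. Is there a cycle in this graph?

No

The graph has 13 vertices, 9 edges, and 4 connected components.
A forest on 13 vertices with 4 components has exactly 9 edges, which matches — so no cycle.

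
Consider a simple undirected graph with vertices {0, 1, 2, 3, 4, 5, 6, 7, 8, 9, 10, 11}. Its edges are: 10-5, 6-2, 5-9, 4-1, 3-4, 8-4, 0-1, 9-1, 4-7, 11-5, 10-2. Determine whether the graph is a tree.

Yes

The graph has 12 vertices and 11 edges.
Connected and |E| = |V| - 1, which characterizes a tree.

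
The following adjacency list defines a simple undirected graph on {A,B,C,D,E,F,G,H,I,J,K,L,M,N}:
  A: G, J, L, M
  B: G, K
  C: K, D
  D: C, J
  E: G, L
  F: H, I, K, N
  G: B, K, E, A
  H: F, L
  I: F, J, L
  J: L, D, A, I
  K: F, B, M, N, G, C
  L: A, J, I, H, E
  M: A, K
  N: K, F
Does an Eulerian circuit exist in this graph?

No

Degrees: A:4, B:2, C:2, D:2, E:2, F:4, G:4, H:2, I:3, J:4, K:6, L:5, M:2, N:2
I, L have odd degree; an Eulerian circuit needs every degree to be even, so none exists.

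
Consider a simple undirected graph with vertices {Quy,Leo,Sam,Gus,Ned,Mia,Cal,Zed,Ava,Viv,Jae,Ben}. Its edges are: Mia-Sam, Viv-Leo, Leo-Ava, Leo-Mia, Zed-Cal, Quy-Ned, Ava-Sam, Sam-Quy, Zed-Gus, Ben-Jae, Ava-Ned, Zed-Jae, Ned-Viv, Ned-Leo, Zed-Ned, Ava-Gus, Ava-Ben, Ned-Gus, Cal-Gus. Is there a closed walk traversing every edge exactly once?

No

Degrees: Quy:2, Leo:4, Sam:3, Gus:4, Ned:6, Mia:2, Cal:2, Zed:4, Ava:5, Viv:2, Jae:2, Ben:2
Sam, Ava have odd degree; an Eulerian circuit needs every degree to be even, so none exists.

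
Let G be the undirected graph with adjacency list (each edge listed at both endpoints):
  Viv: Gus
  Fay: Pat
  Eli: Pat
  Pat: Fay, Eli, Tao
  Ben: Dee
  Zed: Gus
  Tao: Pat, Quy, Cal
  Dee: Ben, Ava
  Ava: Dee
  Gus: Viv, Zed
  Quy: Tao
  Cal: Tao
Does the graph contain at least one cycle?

The graph has 12 vertices, 9 edges, and 3 connected components.
A forest on 12 vertices with 3 components has exactly 9 edges, which matches — so no cycle.

No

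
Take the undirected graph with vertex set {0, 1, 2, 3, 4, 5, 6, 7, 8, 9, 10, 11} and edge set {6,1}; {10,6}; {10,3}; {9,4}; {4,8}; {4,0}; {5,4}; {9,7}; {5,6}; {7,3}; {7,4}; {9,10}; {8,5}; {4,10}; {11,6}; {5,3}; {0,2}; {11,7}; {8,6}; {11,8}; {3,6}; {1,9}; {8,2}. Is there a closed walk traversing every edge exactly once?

No

Degrees: 0:2, 1:2, 2:2, 3:4, 4:6, 5:4, 6:6, 7:4, 8:5, 9:4, 10:4, 11:3
Vertices with odd degree: 8, 11. An Eulerian circuit requires all degrees even.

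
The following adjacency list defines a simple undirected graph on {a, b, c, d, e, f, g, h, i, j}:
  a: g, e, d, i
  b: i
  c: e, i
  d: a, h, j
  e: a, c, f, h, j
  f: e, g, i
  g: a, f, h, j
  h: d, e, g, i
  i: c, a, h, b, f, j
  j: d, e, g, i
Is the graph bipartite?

Yes

Color {d, e, g, i} black and {a, b, c, f, h, j} white. No edge joins two same-colored vertices, so the graph is bipartite.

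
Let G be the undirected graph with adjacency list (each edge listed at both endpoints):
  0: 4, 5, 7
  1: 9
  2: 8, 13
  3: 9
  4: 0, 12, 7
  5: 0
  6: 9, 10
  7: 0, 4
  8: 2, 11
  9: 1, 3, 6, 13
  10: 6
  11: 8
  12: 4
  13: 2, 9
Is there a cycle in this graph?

Yes

|V| = 14, |E| = 13, number of components = 2.
One cycle is 0-7-4-0.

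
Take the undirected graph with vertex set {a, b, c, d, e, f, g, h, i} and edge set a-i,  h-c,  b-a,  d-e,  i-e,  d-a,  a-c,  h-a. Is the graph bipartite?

h-c-a-h is an odd cycle (length 3), and a bipartite graph can contain only even cycles.

No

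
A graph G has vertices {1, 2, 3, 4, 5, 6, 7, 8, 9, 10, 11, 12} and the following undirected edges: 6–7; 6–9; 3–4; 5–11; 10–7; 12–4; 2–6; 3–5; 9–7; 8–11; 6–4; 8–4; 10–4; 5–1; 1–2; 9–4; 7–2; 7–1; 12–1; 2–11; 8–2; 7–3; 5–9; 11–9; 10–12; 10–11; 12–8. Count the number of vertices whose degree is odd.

4

Degrees: 1:4, 2:5, 3:3, 4:6, 5:4, 6:4, 7:6, 8:4, 9:5, 10:4, 11:5, 12:4
Odd-degree vertices: 2, 3, 9, 11.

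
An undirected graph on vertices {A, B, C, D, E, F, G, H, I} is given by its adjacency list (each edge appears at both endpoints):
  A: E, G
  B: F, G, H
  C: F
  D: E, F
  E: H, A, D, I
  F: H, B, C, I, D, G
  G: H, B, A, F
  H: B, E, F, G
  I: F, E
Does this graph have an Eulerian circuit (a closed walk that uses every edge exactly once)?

Degrees: A:2, B:3, C:1, D:2, E:4, F:6, G:4, H:4, I:2
Vertices with odd degree: B, C. An Eulerian circuit requires all degrees even.

No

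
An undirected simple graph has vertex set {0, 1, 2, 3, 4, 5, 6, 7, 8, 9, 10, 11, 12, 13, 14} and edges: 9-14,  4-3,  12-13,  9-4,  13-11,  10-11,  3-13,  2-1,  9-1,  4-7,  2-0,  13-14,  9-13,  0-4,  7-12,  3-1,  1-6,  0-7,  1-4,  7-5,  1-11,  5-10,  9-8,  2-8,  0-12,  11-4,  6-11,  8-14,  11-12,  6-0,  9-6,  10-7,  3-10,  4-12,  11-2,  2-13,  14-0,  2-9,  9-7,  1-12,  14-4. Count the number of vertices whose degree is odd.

Degrees: 0:6, 1:7, 2:6, 3:4, 4:8, 5:2, 6:4, 7:6, 8:3, 9:8, 10:4, 11:7, 12:6, 13:6, 14:5
Odd-degree vertices: 1, 8, 11, 14.

4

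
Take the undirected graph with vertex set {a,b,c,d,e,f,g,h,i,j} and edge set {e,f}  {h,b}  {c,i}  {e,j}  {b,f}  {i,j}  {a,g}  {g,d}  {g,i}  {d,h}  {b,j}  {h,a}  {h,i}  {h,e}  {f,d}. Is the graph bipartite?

Color {c, f, g, h, j} black and {a, b, d, e, i} white. No edge joins two same-colored vertices, so the graph is bipartite.

Yes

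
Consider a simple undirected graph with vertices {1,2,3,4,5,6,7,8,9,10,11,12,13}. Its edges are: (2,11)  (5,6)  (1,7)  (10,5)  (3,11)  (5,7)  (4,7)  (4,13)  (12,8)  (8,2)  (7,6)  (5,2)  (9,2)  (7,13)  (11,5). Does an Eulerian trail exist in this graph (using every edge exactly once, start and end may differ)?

No

Degrees: 1:1, 2:4, 3:1, 4:2, 5:5, 6:2, 7:5, 8:2, 9:1, 10:1, 11:3, 12:1, 13:2
Odd-degree vertices: 1, 3, 5, 7, 9, 10, 11, 12 (8 total).
With 8 odd-degree vertices (more than two), no single trail can use every edge.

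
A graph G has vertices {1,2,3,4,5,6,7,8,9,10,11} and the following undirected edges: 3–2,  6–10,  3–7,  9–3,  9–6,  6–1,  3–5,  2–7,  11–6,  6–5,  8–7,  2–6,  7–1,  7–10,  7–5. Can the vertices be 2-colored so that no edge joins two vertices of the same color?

2-3-7-2 is an odd cycle (length 3), and a bipartite graph can contain only even cycles.

No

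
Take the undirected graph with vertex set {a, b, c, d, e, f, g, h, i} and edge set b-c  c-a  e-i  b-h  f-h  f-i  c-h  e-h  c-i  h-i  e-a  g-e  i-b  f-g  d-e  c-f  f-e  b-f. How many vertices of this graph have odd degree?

Degrees: a:2, b:4, c:5, d:1, e:6, f:6, g:2, h:5, i:5
Odd-degree vertices: c, d, h, i.

4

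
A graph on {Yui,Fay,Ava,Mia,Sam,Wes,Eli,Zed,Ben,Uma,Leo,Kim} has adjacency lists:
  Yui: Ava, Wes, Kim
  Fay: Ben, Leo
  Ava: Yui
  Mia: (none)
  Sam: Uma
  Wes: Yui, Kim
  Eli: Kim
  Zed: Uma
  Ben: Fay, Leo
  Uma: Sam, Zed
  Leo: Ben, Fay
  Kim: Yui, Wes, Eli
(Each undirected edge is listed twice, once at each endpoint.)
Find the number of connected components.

4

Component: {Mia}
Component: {Fay, Ben, Leo}
Component: {Sam, Zed, Uma}
Component: {Yui, Ava, Wes, Eli, Kim}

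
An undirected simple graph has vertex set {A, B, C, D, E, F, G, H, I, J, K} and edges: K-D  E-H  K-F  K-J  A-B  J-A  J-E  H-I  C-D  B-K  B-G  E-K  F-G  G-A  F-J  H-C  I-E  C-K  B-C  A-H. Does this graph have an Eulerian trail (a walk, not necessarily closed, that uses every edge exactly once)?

Degrees: A:4, B:4, C:4, D:2, E:4, F:3, G:3, H:4, I:2, J:4, K:6
Odd-degree vertices: F, G (2 total).
The non-isolated vertices are connected and exactly 2 have odd degree, so an Eulerian trail exists (from F to G).

Yes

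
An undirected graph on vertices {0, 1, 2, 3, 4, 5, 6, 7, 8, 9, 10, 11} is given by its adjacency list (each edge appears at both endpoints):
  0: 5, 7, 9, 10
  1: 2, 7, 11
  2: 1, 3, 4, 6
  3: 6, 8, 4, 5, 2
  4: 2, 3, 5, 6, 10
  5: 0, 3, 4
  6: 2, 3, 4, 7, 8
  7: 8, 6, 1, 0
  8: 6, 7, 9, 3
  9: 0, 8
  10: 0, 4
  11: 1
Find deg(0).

Neighbors of 0: 5, 7, 9, 10.

4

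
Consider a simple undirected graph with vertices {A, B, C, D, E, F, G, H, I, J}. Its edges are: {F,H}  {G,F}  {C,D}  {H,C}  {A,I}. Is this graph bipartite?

Yes

Color {B, D, E, G, H, I, J} black and {A, C, F} white. No edge joins two same-colored vertices, so the graph is bipartite.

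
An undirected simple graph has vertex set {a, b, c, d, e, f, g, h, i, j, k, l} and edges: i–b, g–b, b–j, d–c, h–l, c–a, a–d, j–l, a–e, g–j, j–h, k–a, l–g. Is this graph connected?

No

Component: {f}
Component: {a, c, d, e, k}
Component: {b, g, h, i, j, l}
No edge joins these 3 groups, so the graph is disconnected.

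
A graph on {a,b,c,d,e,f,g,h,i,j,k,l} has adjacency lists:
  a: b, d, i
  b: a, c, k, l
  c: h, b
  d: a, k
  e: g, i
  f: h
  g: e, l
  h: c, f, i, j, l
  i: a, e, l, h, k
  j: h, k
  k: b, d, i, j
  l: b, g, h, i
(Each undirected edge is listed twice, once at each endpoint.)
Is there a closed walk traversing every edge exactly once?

No

Degrees: a:3, b:4, c:2, d:2, e:2, f:1, g:2, h:5, i:5, j:2, k:4, l:4
Vertices with odd degree: a, f, h, i. An Eulerian circuit requires all degrees even.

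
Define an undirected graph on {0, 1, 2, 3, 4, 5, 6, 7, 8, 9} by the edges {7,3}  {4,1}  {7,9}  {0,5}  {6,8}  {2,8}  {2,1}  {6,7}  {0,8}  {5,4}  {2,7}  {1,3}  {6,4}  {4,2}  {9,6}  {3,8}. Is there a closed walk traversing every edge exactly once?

No

Degrees: 0:2, 1:3, 2:4, 3:3, 4:4, 5:2, 6:4, 7:4, 8:4, 9:2
Vertices with odd degree: 1, 3. An Eulerian circuit requires all degrees even.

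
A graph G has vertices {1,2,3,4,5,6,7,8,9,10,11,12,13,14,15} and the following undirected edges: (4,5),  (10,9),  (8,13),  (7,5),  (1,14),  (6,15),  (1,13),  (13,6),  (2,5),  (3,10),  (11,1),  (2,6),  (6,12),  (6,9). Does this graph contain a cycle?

The graph has 15 vertices, 14 edges, and 1 connected component.
Since 14 = 15 - 1, the graph is a forest and contains no cycle.

No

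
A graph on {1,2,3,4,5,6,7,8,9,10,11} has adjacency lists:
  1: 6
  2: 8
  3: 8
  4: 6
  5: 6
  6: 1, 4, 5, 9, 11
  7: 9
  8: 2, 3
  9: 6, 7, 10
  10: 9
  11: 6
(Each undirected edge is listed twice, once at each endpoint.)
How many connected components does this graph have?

2

Component: {2, 3, 8}
Component: {1, 4, 5, 6, 7, 9, 10, 11}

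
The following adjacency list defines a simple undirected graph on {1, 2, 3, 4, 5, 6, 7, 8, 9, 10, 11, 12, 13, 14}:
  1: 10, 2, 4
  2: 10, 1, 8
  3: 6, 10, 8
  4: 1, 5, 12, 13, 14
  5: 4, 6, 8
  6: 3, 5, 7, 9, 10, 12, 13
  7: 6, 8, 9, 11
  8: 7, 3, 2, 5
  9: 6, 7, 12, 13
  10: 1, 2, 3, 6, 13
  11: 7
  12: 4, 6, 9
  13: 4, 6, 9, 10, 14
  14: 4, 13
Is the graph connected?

Starting from 1 and exploring outward reaches every vertex (1, 2, 10, 4, 8, 3, 13, 6, 5, 12, 14, 7, 9, 11); the graph is connected.

Yes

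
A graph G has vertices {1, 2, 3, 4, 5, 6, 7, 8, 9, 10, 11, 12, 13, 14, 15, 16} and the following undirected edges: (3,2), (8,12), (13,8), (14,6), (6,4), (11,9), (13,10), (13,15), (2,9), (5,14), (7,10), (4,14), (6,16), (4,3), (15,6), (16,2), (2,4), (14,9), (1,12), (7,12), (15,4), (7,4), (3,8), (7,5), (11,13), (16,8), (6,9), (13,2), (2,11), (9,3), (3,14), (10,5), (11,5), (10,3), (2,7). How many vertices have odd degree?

10

Degrees: 1:1, 2:7, 3:6, 4:6, 5:4, 6:5, 7:5, 8:4, 9:5, 10:4, 11:4, 12:3, 13:5, 14:5, 15:3, 16:3
Odd-degree vertices: 1, 2, 6, 7, 9, 12, 13, 14, 15, 16.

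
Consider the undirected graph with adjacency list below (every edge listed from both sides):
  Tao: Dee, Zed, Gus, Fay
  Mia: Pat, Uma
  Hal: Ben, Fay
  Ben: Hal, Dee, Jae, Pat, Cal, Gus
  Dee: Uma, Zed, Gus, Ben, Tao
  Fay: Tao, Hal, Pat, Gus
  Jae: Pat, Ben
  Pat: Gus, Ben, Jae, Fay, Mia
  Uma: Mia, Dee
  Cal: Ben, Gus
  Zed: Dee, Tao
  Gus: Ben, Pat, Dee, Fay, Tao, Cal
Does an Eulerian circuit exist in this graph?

No

Degrees: Tao:4, Mia:2, Hal:2, Ben:6, Dee:5, Fay:4, Jae:2, Pat:5, Uma:2, Cal:2, Zed:2, Gus:6
Dee, Pat have odd degree; an Eulerian circuit needs every degree to be even, so none exists.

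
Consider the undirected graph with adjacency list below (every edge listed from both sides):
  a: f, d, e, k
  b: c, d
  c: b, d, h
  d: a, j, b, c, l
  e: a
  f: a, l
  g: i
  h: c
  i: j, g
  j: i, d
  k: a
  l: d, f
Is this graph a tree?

No

The graph has 12 vertices and 13 edges.
Connected but with 13 > 11 edges, so it has a cycle and is not a tree.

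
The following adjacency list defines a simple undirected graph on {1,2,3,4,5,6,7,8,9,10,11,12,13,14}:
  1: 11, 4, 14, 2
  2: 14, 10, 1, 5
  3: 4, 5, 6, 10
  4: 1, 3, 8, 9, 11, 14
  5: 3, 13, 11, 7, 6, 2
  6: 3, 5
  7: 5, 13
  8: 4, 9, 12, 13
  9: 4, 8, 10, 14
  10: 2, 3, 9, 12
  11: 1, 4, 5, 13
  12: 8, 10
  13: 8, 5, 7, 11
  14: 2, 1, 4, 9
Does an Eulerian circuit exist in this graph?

Yes

Degrees: 1:4, 2:4, 3:4, 4:6, 5:6, 6:2, 7:2, 8:4, 9:4, 10:4, 11:4, 12:2, 13:4, 14:4
All degrees are even and the non-isolated vertices are connected — an Eulerian circuit exists.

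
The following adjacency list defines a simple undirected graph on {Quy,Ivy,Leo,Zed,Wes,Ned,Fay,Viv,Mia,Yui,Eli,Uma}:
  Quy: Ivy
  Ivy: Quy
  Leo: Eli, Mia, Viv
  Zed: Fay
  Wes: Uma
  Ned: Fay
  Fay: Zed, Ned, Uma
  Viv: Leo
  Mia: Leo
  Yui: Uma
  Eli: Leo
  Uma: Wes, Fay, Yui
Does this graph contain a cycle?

No

|V| = 12, |E| = 9, number of components = 3.
A forest on 12 vertices with 3 components has exactly 9 edges, which matches — so no cycle.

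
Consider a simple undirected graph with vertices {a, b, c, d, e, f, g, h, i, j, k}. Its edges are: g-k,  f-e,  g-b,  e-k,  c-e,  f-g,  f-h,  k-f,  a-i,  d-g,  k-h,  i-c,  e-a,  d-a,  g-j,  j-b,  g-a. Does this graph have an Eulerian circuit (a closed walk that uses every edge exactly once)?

Degrees: a:4, b:2, c:2, d:2, e:4, f:4, g:6, h:2, i:2, j:2, k:4
All degrees are even and the non-isolated vertices are connected — an Eulerian circuit exists.

Yes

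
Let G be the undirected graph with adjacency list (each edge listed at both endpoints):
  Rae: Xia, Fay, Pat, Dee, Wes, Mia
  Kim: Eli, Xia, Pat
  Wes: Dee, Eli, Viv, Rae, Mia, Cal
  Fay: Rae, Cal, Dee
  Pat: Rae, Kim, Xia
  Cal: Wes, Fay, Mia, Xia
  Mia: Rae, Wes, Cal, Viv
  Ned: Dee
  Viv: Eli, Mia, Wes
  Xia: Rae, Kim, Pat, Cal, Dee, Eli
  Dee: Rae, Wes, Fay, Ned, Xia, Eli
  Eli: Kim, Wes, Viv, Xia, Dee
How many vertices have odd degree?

Degrees: Rae:6, Kim:3, Wes:6, Fay:3, Pat:3, Cal:4, Mia:4, Ned:1, Viv:3, Xia:6, Dee:6, Eli:5
Odd-degree vertices: Kim, Fay, Pat, Ned, Viv, Eli.

6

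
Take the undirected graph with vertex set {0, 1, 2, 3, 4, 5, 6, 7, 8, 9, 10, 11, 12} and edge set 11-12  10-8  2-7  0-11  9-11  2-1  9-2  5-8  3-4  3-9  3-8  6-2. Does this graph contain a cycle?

The graph has 13 vertices, 12 edges, and 1 connected component.
A forest on 13 vertices with 1 component has exactly 12 edges, which matches — so no cycle.

No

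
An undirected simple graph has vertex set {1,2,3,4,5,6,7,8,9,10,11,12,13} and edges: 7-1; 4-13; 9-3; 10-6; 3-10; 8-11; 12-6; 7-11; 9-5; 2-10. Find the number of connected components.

3

Component: {4, 13}
Component: {1, 7, 8, 11}
Component: {2, 3, 5, 6, 9, 10, 12}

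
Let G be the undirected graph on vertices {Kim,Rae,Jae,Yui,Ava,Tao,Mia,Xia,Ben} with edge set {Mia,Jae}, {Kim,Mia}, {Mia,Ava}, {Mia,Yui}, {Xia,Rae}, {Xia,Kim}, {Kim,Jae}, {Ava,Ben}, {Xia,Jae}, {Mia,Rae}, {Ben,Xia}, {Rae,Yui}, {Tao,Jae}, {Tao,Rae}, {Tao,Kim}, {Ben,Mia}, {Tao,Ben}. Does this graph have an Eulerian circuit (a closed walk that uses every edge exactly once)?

Degrees: Kim:4, Rae:4, Jae:4, Yui:2, Ava:2, Tao:4, Mia:6, Xia:4, Ben:4
All degrees are even and the non-isolated vertices are connected — an Eulerian circuit exists.

Yes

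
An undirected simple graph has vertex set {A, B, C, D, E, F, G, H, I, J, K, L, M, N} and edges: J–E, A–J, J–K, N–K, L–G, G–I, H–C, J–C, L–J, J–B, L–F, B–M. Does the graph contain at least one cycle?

The graph has 14 vertices, 12 edges, and 2 connected components.
A forest on 14 vertices with 2 components has exactly 12 edges, which matches — so no cycle.

No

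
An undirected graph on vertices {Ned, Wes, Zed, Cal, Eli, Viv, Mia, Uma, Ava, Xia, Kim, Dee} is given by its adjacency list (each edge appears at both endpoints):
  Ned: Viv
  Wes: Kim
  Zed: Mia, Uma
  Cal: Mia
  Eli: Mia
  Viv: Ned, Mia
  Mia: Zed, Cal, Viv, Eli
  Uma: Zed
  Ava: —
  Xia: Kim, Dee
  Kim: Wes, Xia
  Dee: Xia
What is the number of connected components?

3

Component: {Ava}
Component: {Wes, Xia, Kim, Dee}
Component: {Ned, Zed, Cal, Eli, Viv, Mia, Uma}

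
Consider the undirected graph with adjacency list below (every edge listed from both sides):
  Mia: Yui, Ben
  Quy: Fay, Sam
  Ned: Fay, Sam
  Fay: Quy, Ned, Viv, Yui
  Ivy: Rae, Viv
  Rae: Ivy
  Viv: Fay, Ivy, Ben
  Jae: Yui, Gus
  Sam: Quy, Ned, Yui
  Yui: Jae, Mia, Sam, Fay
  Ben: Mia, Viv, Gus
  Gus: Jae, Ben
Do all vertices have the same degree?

Degrees: Mia:2, Quy:2, Ned:2, Fay:4, Ivy:2, Rae:1, Viv:3, Jae:2, Sam:3, Yui:4, Ben:3, Gus:2
Vertex Rae has degree 1 while Fay has degree 4, so the graph is not regular.

No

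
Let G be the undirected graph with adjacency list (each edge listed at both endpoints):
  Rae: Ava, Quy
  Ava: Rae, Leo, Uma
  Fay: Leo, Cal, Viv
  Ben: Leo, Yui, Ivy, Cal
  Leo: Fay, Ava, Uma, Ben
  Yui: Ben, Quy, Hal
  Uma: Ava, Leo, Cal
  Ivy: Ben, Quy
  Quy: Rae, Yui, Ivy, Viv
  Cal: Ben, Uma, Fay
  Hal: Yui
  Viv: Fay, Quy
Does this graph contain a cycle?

|V| = 12, |E| = 17, number of components = 1.
One cycle is Cal-Ben-Yui-Quy-Viv-Fay-Cal.

Yes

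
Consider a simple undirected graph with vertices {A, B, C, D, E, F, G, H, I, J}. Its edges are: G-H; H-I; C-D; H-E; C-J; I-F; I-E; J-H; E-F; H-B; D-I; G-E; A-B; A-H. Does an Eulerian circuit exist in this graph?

Yes

Degrees: A:2, B:2, C:2, D:2, E:4, F:2, G:2, H:6, I:4, J:2
Every vertex has even degree and the edges form a single connected piece, so an Eulerian circuit exists.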